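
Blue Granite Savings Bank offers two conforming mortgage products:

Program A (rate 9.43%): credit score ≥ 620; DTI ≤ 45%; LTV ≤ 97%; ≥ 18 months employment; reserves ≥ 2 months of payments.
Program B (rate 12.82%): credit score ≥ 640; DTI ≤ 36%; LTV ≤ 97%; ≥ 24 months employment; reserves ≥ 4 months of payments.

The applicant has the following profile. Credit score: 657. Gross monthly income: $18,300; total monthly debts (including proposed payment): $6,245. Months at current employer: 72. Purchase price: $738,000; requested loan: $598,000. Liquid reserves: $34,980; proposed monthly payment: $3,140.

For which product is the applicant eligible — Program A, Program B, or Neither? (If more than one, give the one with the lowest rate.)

Program A

DTI = 6,245/18,300 = 34.1%.
LTV = 598,000/738,000 = 81%.
Reserves = 34,980/3,140 = 11.1 months.
Program A: score 657 ≥ 620; DTI 34.1% ≤ 45%; LTV 81% ≤ 97%; employment 72 ≥ 18 mo; reserves 11.1 ≥ 2 mo → qualifies.
Program B: score 657 ≥ 640; DTI 34.1% ≤ 36%; LTV 81% ≤ 97%; employment 72 ≥ 24 mo; reserves 11.1 ≥ 4 mo → qualifies.
Qualifying: Program A, Program B. Lowest rate is 9.43% → Program A.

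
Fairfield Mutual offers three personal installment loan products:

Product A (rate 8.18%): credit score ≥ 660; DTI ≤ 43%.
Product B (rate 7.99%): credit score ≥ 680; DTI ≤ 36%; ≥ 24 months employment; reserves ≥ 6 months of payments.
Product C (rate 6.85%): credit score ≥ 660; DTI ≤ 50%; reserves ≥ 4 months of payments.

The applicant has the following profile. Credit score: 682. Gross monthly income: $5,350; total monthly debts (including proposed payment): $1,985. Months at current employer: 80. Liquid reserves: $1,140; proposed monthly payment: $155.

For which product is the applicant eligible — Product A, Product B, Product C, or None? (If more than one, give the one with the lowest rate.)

Product C

DTI = 1,985/5,350 = 37.1%.
Reserves = 1,140/155 = 7.4 months.
Product A: score 682 ≥ 660; DTI 37.1% ≤ 43% → qualifies.
Product B: score 682 ≥ 680; DTI 37.1% > 36%; employment 80 ≥ 24 mo; reserves 7.4 ≥ 6 mo → does not qualify.
Product C: score 682 ≥ 660; DTI 37.1% ≤ 50%; reserves 7.4 ≥ 4 mo → qualifies.
Qualifying: Product A, Product C. Lowest rate is 6.85% → Product C.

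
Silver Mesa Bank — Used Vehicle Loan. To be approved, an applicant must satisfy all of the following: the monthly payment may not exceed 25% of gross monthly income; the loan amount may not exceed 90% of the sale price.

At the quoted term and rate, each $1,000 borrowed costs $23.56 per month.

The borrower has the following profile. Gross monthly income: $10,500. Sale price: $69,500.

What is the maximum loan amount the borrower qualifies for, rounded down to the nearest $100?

Payment cap: 25% × $10,500 = $2,625/month.
At $23.56 per $1,000, that supports 2,625/23.56 × 1,000 ≈ $111,417 → $111,400.
LTV cap: 90% × $69,500 = $62,550 → $62,500.
Binding constraint: loan-to-value.

$62,500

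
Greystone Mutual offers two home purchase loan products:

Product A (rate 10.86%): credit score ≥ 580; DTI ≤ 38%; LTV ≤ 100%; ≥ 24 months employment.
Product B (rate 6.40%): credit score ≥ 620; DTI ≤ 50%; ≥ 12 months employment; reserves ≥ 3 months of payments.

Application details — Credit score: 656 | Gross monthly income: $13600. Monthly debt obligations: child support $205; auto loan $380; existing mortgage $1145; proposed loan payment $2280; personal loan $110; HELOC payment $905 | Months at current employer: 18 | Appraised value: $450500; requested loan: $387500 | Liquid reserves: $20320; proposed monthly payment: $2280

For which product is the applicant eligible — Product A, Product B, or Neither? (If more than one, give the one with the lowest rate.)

Total debts = (205 + 380 + 1,145 + 2,280 + 110 + 905) = 5,025; DTI = 5,025/13,600 = 36.9%.
LTV = 387,500/450,500 = 86%.
Reserves = 20,320/2,280 = 8.9 months.
Product A: score 656 ≥ 580; DTI 36.9% ≤ 38%; LTV 86% ≤ 100%; employment 18 < 24 mo → does not qualify.
Product B: score 656 ≥ 620; DTI 36.9% ≤ 50%; employment 18 ≥ 12 mo; reserves 8.9 ≥ 3 mo → qualifies.

Product B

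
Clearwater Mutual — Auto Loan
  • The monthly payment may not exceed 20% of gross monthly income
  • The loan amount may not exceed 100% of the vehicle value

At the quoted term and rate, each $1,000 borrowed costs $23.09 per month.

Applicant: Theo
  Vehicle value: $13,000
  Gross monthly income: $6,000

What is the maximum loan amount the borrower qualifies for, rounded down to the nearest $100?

Payment cap: 20% × $6,000 = $1,200/month.
At $23.09 per $1,000, that supports 1,200/23.09 × 1,000 ≈ $51,970 → $51,900.
LTV cap: 100% × $13,000 = $13,000 → $13,000.
Binding constraint: loan-to-value.

$13,000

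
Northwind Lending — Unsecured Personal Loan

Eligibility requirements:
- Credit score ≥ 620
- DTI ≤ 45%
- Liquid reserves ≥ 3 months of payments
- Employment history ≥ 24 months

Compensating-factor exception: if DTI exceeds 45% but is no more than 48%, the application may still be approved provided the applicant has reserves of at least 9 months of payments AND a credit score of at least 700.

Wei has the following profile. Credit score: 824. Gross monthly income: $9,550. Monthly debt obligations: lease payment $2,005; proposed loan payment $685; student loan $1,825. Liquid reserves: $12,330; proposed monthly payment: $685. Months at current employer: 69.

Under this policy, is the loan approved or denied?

Approved

Credit score 824 ≥ 620 (meets base)
Total debts = (2,005 + 685 + 1,825) = 4,515. DTI: 4,515 ÷ 9,550 = 47.3%, over the 45% base limit.
Liquid reserves cover 12,330/685 = 18.0 months — ≥ 3 required
Employment 69 ≥ 24 months
47.3% falls in the override range (45%–48%), so the compensating-factor test applies.
Reserves 18.0 ≥ 9 months; credit score 824 ≥ 700.
Both compensating conditions met → exception applies.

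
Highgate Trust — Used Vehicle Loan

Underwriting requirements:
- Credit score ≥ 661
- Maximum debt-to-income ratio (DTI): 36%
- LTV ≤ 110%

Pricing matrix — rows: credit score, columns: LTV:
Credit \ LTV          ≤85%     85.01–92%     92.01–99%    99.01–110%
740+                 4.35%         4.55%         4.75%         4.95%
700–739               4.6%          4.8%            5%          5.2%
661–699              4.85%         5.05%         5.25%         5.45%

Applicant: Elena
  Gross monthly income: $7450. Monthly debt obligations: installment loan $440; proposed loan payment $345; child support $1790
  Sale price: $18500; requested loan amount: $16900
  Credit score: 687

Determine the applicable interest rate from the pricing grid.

Credit score 687 ≥ 661; Total monthly debts = (440 + 345 + 1,790) = 2,575. DTI = 2,575/7,450 = 34.6% ≤ 36%
LTV: 16,900 ÷ 18,500 = 91.4%, within 110% cap
Score 687 is in the 661–699 band; LTV 91.4% is in the 85.01–92% band → 5.05%.

5.05%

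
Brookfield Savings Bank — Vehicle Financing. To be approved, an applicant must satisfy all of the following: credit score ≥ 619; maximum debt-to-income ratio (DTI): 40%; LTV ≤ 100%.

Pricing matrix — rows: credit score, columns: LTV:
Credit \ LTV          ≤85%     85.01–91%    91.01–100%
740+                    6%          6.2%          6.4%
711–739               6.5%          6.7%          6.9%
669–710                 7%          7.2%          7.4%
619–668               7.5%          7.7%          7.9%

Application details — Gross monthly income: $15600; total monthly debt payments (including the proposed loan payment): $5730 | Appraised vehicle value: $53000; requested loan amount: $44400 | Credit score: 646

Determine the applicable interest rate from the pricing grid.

7.5%

Credit score 646 ≥ 619; Debt-to-income = 5,730/15,600 = 36.7% — meets 40% limit
Loan-to-value = 44,400/53,000 = 83.8% — pass (100% max)
Row: 646 falls in 619–668. Column: 83.8% falls in ≤85%. Rate = 7.5%.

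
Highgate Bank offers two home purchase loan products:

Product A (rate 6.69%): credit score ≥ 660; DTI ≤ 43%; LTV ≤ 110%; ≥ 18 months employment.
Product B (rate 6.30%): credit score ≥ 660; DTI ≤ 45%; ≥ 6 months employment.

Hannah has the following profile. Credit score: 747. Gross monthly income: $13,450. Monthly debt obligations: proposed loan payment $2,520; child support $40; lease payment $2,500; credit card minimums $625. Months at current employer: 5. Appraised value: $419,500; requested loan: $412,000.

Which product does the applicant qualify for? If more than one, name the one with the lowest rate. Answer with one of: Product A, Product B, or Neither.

Neither

Total debts = (2,520 + 40 + 2,500 + 625) = 5,685; DTI = 5,685/13,450 = 42.3%.
LTV = 412,000/419,500 = 98.2%.
Product A: score 747 ≥ 660; DTI 42.3% ≤ 43%; LTV 98.2% ≤ 110%; employment 5 < 18 mo → does not qualify.
Product B: score 747 ≥ 660; DTI 42.3% ≤ 45%; employment 5 < 6 mo → does not qualify.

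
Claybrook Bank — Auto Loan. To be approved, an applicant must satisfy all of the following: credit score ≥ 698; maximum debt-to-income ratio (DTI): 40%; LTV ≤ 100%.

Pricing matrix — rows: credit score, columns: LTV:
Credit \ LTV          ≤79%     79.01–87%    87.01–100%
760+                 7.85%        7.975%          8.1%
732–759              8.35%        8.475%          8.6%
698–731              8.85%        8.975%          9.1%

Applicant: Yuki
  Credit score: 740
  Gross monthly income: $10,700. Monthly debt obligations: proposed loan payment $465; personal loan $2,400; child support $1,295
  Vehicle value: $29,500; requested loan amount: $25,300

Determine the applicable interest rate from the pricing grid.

Credit score 740 ≥ 698; Total monthly debts = (465 + 2,400 + 1,295) = 4,160. Debt-to-income = 4,160/10,700 = 38.9% — meets 40% limit
LTV = 25,300/29,500 = 85.8% ≤ 100%
Score 740 is in the 732–759 band; LTV 85.8% is in the 79.01–87% band → 8.475%.

8.475%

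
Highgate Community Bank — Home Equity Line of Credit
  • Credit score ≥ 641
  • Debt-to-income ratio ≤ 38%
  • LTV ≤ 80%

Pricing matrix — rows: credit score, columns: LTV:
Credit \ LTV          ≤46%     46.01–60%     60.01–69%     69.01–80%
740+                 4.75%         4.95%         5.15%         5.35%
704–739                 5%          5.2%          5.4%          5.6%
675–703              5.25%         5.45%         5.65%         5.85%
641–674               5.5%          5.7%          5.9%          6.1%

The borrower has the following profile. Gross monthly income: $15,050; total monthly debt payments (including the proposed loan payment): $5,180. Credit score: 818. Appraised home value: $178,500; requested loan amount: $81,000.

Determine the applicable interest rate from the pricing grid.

4.75%

Credit score 818 ≥ 641; Debt-to-income = 5,180/15,050 = 34.4% — meets 38% limit
Loan-to-value = 81,000/178,500 = 45.4% — pass (80% max)
Score 818 is in the 740+ band; LTV 45.4% is in the ≤46% band → 4.75%.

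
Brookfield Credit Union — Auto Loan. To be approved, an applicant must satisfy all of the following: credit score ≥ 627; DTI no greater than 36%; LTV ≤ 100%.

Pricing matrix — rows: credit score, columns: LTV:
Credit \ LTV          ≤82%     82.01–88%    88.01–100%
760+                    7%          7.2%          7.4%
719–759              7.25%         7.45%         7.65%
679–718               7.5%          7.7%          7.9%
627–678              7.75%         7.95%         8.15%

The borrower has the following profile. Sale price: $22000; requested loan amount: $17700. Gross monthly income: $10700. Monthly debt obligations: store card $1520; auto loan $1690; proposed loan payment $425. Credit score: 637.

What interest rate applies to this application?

7.75%

Credit score 637 ≥ 627; Total monthly debts = (1,520 + 1,690 + 425) = 3,635. Debt-to-income = 3,635/10,700 = 34% — meets 36% limit
LTV: 17,700 ÷ 22,000 = 80.5%, within 100% cap
Score 637 is in the 627–678 band; LTV 80.5% is in the ≤82% band → 7.75%.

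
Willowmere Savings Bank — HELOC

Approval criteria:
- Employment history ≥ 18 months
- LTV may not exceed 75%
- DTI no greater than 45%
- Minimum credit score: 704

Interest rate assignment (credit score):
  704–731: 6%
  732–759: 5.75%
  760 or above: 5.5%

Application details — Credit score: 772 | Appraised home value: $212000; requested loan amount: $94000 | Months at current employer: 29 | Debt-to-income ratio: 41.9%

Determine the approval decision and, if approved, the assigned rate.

Credit score 772 ≥ 704 (meets minimum)
LTV: 94,000 ÷ 212,000 = 44.3%, within 75% cap
DTI 41.9% is within the 45% limit
Employment 29 ≥ 18 months
All requirements met. Score 772 falls in the 760 or above tier → 5.5%.

Approved at 5.5%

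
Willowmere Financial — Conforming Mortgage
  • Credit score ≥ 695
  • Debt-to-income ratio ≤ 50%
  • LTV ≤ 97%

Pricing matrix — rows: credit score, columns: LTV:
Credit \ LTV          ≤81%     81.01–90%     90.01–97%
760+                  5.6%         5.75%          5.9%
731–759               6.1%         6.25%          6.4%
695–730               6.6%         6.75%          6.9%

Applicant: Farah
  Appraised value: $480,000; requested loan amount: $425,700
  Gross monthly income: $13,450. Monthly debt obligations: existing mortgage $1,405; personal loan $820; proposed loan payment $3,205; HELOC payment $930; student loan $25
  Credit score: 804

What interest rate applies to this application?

5.75%

Credit score 804 ≥ 695; Total monthly debts = (1,405 + 820 + 3,205 + 930 + 25) = 6,385. DTI = 6,385/13,450 = 47.5% ≤ 50%
LTV = 425,700/480,000 = 88.7% ≤ 97%
Row: 804 falls in 760+. Column: 88.7% falls in 81.01–90%. Rate = 5.75%.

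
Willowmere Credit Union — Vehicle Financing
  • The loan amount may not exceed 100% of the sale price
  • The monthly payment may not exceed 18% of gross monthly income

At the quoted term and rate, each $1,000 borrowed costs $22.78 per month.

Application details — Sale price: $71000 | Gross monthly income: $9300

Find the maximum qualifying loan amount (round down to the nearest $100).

$71,000

Payment cap: 18% × $9,300 = $1,674/month.
At $22.78 per $1,000, that supports 1,674/22.78 × 1,000 ≈ $73,485 → $73,400.
LTV cap: 100% × $71,000 = $71,000 → $71,000.
Binding constraint: loan-to-value.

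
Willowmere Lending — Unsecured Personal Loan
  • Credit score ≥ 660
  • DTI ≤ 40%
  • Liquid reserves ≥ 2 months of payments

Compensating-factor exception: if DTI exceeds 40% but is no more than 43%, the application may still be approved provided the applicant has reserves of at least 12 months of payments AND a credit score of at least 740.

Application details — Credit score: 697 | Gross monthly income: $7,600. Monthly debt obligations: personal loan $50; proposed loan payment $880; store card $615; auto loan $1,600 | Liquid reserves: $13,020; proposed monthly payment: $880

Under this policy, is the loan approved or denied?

Denied

Credit score 697 ≥ 660 (meets base)
Total debts = (50 + 880 + 615 + 1,600) = 3,145. DTI: 3,145 ÷ 7,600 = 41.4%, over the 40% base limit.
Reserves = 13,020/880 = 14.8 months ≥ 2
DTI 41.4% is within the 40%–43% exception band; checking compensating factors.
Override check — reserves: 14.8 mo (ok); score: 697 (below 740).
Compensating-factor requirement not fully met.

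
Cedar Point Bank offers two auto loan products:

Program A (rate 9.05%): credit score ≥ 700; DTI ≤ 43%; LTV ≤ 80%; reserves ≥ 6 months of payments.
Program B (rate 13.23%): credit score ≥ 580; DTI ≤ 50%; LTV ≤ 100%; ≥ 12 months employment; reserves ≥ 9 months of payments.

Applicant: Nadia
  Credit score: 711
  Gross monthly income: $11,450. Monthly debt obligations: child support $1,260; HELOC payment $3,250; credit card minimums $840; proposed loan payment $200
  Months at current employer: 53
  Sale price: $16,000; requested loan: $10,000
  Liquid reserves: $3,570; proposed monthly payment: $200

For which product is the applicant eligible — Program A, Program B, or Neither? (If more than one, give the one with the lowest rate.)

Total debts = (1,260 + 3,250 + 840 + 200) = 5,550; DTI = 5,550/11,450 = 48.5%.
LTV = 10,000/16,000 = 62.5%.
Reserves = 3,570/200 = 17.9 months.
Program A: score 711 ≥ 700; DTI 48.5% > 43%; LTV 62.5% ≤ 80%; reserves 17.9 ≥ 6 mo → does not qualify.
Program B: score 711 ≥ 580; DTI 48.5% ≤ 50%; LTV 62.5% ≤ 100%; employment 53 ≥ 12 mo; reserves 17.9 ≥ 9 mo → qualifies.

Program B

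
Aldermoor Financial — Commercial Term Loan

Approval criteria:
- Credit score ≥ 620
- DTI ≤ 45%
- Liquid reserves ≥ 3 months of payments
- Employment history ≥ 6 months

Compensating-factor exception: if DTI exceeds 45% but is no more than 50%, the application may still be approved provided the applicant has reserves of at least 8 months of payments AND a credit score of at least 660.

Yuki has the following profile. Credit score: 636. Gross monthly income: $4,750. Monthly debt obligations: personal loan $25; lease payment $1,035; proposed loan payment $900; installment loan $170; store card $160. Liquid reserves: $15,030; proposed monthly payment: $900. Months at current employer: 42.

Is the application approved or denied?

Denied

Credit score 636 ≥ 620 (meets base)
Total debts = (25 + 1,035 + 900 + 170 + 160) = 2,290. DTI = 2,290/4,750 = 48.2% > 45% — standard DTI limit exceeded.
Reserves = 15,030/900 = 16.7 months ≥ 3
Employment 42 ≥ 6 months
DTI 48.2% is within the 45%–50% exception band; checking compensating factors.
Override check — reserves: 16.7 mo (ok); score: 636 (below 660).
Override conditions not both satisfied; exception does not apply.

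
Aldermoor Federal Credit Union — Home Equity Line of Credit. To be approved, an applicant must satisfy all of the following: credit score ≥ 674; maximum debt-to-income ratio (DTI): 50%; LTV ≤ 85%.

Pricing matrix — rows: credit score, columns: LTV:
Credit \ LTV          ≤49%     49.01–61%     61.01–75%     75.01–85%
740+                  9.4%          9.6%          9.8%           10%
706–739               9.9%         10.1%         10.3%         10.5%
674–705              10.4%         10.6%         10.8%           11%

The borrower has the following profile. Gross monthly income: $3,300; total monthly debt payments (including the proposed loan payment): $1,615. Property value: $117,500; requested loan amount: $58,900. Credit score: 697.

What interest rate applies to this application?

10.6%

Credit score 697 ≥ 674; DTI: 1,615 ÷ 3,300 = 48.9%, within the 50% cap
LTV = 58,900/117,500 = 50.1% ≤ 85%
Score 697 is in the 674–705 band; LTV 50.1% is in the 49.01–61% band → 10.6%.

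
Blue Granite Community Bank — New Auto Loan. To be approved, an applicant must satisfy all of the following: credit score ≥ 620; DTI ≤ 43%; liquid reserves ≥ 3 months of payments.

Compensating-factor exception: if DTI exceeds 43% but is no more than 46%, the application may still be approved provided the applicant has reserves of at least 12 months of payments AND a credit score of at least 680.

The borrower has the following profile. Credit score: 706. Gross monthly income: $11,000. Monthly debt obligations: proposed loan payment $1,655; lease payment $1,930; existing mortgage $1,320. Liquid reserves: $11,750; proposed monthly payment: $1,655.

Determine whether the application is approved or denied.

Credit score 706 ≥ 620 (meets base)
Total debts = (1,655 + 1,930 + 1,320) = 4,905. DTI: 4,905 ÷ 11,000 = 44.6%, over the 43% base limit.
Liquid reserves cover 11,750/1,655 = 7.1 months — ≥ 3 required
44.6% falls in the override range (43%–46%), so the compensating-factor test applies.
Reserves 7.1 < 12 months; credit score 706 ≥ 680.
Override conditions not both satisfied; exception does not apply.

Denied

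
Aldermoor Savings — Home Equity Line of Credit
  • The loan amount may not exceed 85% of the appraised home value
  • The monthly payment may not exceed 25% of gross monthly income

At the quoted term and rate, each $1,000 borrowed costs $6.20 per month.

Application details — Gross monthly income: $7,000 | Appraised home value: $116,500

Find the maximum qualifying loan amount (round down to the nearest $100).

$99,000

Payment cap: 25% × $7,000 = $1,750/month.
At $6.20 per $1,000, that supports 1,750/6.20 × 1,000 ≈ $282,258 → $282,200.
LTV cap: 85% × $116,500 = $99,025 → $99,000.
Binding constraint: loan-to-value.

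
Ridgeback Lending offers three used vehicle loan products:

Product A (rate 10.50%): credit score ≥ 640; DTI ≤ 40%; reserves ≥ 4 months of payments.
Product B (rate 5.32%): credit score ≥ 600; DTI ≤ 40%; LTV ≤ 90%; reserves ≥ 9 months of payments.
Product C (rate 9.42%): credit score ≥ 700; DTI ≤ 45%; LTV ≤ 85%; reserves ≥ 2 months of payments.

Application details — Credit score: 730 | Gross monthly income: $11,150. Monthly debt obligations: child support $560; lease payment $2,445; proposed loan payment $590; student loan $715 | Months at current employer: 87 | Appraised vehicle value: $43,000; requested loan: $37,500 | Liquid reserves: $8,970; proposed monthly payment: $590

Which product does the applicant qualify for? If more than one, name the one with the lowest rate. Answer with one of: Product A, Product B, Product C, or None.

Total debts = (560 + 2,445 + 590 + 715) = 4,310; DTI = 4,310/11,150 = 38.7%.
LTV = 37,500/43,000 = 87.2%.
Reserves = 8,970/590 = 15.2 months.
Product A: score 730 ≥ 640; DTI 38.7% ≤ 40%; reserves 15.2 ≥ 4 mo → qualifies.
Product B: score 730 ≥ 600; DTI 38.7% ≤ 40%; LTV 87.2% ≤ 90%; reserves 15.2 ≥ 9 mo → qualifies.
Product C: score 730 ≥ 700; DTI 38.7% ≤ 45%; LTV 87.2% > 85%; reserves 15.2 ≥ 2 mo → does not qualify.
Qualifying: Product A, Product B. Lowest rate is 5.32% → Product B.

Product B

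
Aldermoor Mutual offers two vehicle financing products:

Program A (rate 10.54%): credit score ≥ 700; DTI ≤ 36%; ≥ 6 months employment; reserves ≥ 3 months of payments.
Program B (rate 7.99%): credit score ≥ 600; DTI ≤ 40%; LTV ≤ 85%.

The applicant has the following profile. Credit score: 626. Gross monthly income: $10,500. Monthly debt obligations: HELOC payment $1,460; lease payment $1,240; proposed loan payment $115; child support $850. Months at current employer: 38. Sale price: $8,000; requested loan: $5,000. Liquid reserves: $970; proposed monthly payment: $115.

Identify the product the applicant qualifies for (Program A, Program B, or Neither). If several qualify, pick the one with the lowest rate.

Program B

Total debts = (1,460 + 1,240 + 115 + 850) = 3,665; DTI = 3,665/10,500 = 34.9%.
LTV = 5,000/8,000 = 62.5%.
Reserves = 970/115 = 8.4 months.
Program A: score 626 < 700; DTI 34.9% ≤ 36%; employment 38 ≥ 6 mo; reserves 8.4 ≥ 3 mo → does not qualify.
Program B: score 626 ≥ 600; DTI 34.9% ≤ 40%; LTV 62.5% ≤ 85% → qualifies.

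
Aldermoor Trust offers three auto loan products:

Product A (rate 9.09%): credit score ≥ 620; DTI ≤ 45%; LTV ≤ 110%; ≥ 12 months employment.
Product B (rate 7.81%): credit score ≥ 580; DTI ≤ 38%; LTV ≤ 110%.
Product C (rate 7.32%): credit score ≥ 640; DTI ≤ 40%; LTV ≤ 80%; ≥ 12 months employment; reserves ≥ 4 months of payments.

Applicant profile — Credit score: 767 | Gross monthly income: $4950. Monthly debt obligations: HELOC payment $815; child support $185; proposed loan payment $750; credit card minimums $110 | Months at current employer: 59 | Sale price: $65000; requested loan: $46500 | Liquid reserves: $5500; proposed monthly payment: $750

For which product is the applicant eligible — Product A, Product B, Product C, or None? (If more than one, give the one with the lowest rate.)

Total debts = (815 + 185 + 750 + 110) = 1,860; DTI = 1,860/4,950 = 37.6%.
LTV = 46,500/65,000 = 71.5%.
Reserves = 5,500/750 = 7.3 months.
Product A: score 767 ≥ 620; DTI 37.6% ≤ 45%; LTV 71.5% ≤ 110%; employment 59 ≥ 12 mo → qualifies.
Product B: score 767 ≥ 580; DTI 37.6% ≤ 38%; LTV 71.5% ≤ 110% → qualifies.
Product C: score 767 ≥ 640; DTI 37.6% ≤ 40%; LTV 71.5% ≤ 80%; employment 59 ≥ 12 mo; reserves 7.3 ≥ 4 mo → qualifies.
Qualifying: Product A, Product B, Product C. Lowest rate is 7.32% → Product C.

Product C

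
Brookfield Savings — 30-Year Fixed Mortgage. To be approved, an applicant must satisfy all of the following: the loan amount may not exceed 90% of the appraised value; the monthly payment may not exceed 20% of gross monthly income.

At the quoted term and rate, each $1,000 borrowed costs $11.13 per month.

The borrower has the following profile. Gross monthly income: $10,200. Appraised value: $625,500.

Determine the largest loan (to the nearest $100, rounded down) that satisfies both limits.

Payment cap: 20% × $10,200 = $2,040/month.
At $11.13 per $1,000, that supports 2,040/11.13 × 1,000 ≈ $183,288 → $183,200.
LTV cap: 90% × $625,500 = $562,950 → $562,900.
Binding constraint: payment-to-income.

$183,200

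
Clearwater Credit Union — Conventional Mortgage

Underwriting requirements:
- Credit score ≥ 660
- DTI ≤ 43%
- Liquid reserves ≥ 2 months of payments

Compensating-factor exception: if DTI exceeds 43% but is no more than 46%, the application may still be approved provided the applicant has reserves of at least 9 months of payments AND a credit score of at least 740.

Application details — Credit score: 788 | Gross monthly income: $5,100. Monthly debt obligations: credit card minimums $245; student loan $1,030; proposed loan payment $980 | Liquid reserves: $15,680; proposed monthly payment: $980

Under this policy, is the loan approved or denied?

Credit score 788 ≥ 660 (meets base)
Total debts = (245 + 1,030 + 980) = 2,255. DTI: 2,255 ÷ 5,100 = 44.2%, over the 43% base limit.
Reserves = 15,680/980 = 16.0 months ≥ 2
DTI 44.2% is within the 43%–46% exception band; checking compensating factors.
Override check — reserves: 16.0 mo (ok); score: 788 (ok).
Both compensating conditions met → exception applies.

Approved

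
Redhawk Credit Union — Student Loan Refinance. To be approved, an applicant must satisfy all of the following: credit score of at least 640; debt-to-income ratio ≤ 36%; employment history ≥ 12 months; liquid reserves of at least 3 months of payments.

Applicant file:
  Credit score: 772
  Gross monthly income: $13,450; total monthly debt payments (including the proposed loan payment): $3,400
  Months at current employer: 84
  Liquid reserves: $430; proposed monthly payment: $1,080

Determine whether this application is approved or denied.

Credit score 772 ≥ 640 (meets)
DTI = 3,400/13,450 = 25.3% ≤ 36%
Employment 84 ≥ 12 months
Reserves = 430/1,080 = 0.4 months < 3
Fails on reserves.

Denied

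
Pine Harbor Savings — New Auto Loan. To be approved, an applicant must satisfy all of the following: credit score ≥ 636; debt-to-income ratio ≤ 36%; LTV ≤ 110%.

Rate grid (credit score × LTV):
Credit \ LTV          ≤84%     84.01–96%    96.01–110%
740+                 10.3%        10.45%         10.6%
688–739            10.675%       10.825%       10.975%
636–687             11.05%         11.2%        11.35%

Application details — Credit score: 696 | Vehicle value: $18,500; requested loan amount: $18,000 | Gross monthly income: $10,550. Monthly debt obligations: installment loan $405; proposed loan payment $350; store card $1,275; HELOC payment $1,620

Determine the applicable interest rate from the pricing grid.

Credit score 696 ≥ 636; Total monthly debts = (405 + 350 + 1,275 + 1,620) = 3,650. DTI: 3,650 ÷ 10,550 = 34.6%, within the 36% cap
Loan-to-value = 18,000/18,500 = 97.3% — pass (110% max)
Score 696 is in the 688–739 band; LTV 97.3% is in the 96.01–110% band → 10.975%.

10.975%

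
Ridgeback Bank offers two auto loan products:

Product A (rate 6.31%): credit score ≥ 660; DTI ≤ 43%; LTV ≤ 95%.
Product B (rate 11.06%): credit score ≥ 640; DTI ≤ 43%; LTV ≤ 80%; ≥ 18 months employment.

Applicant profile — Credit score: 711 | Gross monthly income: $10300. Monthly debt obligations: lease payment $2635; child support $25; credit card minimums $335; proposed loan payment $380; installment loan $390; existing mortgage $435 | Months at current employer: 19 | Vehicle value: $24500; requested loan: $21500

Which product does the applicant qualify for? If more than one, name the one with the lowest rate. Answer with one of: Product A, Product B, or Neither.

Product A

Total debts = (2,635 + 25 + 335 + 380 + 390 + 435) = 4,200; DTI = 4,200/10,300 = 40.8%.
LTV = 21,500/24,500 = 87.8%.
Product A: score 711 ≥ 660; DTI 40.8% ≤ 43%; LTV 87.8% ≤ 95% → qualifies.
Product B: score 711 ≥ 640; DTI 40.8% ≤ 43%; LTV 87.8% > 80%; employment 19 ≥ 18 mo → does not qualify.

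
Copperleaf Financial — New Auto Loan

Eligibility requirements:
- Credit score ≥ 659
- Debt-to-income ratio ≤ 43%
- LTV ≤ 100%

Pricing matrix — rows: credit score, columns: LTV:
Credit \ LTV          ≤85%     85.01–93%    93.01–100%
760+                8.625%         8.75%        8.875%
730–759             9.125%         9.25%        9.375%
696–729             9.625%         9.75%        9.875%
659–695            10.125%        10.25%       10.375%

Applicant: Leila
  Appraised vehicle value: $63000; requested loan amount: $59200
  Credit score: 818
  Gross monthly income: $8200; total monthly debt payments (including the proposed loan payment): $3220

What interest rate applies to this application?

Credit score 818 ≥ 659; DTI = 3,220/8,200 = 39.3% ≤ 43%
Loan-to-value = 59,200/63,000 = 94% — pass (100% max)
Row: 818 falls in 760+. Column: 94% falls in 93.01–100%. Rate = 8.875%.

8.875%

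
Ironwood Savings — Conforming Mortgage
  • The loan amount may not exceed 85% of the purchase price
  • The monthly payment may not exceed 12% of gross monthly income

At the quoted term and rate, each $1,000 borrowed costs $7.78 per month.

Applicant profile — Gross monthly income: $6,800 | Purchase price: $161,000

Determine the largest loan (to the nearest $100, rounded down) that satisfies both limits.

Payment cap: 12% × $6,800 = $816/month.
At $7.78 per $1,000, that supports 816/7.78 × 1,000 ≈ $104,884 → $104,800.
LTV cap: 85% × $161,000 = $136,850 → $136,800.
Binding constraint: payment-to-income.

$104,800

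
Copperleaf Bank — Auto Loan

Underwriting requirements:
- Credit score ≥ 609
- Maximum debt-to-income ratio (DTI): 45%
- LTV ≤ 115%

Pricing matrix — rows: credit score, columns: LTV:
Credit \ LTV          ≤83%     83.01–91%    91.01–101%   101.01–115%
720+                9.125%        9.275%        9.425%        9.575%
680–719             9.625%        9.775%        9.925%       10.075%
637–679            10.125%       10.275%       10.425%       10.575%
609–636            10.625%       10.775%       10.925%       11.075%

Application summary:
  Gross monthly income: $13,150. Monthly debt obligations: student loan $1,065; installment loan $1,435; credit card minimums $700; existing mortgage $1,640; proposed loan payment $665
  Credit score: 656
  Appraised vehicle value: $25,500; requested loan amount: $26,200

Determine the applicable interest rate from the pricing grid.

Credit score 656 ≥ 609; Total monthly debts = (1,065 + 1,435 + 700 + 1,640 + 665) = 5,505. DTI = 5,505/13,150 = 41.9% ≤ 45%
Loan-to-value = 26,200/25,500 = 102.7% — pass (115% max)
Row: 656 falls in 637–679. Column: 102.7% falls in 101.01–115%. Rate = 10.575%.

10.575%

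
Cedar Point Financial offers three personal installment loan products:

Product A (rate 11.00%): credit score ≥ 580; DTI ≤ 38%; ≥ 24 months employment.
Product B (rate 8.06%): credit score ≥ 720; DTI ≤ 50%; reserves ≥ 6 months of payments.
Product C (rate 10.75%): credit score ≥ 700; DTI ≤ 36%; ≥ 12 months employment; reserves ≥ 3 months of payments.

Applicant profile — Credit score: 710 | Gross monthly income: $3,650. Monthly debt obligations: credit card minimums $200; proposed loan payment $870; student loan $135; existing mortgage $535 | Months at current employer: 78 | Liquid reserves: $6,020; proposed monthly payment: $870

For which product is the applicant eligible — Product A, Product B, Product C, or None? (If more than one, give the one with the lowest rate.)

None

Total debts = (200 + 870 + 135 + 535) = 1,740; DTI = 1,740/3,650 = 47.7%.
Reserves = 6,020/870 = 6.9 months.
Product A: score 710 ≥ 580; DTI 47.7% > 38%; employment 78 ≥ 24 mo → does not qualify.
Product B: score 710 < 720; DTI 47.7% ≤ 50%; reserves 6.9 ≥ 6 mo → does not qualify.
Product C: score 710 ≥ 700; DTI 47.7% > 36%; employment 78 ≥ 12 mo; reserves 6.9 ≥ 3 mo → does not qualify.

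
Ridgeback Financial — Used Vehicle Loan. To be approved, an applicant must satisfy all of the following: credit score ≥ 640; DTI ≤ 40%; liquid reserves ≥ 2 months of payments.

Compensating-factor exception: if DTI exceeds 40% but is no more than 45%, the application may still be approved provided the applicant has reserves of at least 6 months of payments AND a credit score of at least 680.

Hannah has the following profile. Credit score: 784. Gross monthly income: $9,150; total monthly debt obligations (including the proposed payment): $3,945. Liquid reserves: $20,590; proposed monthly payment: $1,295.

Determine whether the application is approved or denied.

Credit score 784 ≥ 640 (meets base)
DTI: 3,945 ÷ 9,150 = 43.1%, over the 40% base limit.
Reserves = 20,590/1,295 = 15.9 months ≥ 2
43.1% falls in the override range (40%–45%), so the compensating-factor test applies.
Override check — reserves: 15.9 mo (ok); score: 784 (ok).
Both compensating conditions met → exception applies.

Approved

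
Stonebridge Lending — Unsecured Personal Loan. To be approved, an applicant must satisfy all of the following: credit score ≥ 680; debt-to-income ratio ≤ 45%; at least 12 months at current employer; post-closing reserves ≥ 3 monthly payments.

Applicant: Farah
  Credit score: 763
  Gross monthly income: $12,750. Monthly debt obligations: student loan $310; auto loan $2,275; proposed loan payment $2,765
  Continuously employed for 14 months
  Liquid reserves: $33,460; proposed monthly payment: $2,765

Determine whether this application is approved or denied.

Approved

Credit score 763 ≥ 680 (meets)
Total monthly debts = (310 + 2,275 + 2,765) = 5,350. DTI: 5,350 ÷ 12,750 = 42%, within the 45% cap
Employment 14 ≥ 12 months
Reserves = 33,460/2,765 = 12.1 months ≥ 3
All criteria satisfied.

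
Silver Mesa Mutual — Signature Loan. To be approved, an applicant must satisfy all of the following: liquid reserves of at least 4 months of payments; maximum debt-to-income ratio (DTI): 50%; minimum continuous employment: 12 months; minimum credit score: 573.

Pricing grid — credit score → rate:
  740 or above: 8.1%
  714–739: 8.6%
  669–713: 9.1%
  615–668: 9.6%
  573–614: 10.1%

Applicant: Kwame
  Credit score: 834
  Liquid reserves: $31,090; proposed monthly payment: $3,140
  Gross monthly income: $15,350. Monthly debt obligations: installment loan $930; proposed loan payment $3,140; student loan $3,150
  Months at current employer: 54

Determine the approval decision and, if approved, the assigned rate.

Credit score 834 ≥ 573 (meets minimum)
Total monthly debts = (930 + 3,140 + 3,150) = 7,220. DTI = 7,220/15,350 = 47% ≤ 50%
Liquid reserves cover 31,090/3,140 = 9.9 months — ≥ 4 required
Employment 54 ≥ 12 months
All requirements met. Score 834 falls in the 740 or above tier → 8.1%.

Approved at 8.1%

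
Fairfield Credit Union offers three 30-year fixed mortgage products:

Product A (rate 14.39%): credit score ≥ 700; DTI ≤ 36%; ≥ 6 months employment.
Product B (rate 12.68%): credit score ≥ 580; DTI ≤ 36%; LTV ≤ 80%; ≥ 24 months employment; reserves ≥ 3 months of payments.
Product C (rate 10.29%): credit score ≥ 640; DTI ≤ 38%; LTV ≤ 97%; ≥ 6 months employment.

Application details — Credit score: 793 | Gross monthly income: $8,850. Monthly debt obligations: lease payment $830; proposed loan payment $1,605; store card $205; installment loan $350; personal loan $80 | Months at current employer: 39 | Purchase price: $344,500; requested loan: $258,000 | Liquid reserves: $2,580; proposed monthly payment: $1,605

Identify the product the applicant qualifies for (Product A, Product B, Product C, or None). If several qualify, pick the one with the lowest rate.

Total debts = (830 + 1,605 + 205 + 350 + 80) = 3,070; DTI = 3,070/8,850 = 34.7%.
LTV = 258,000/344,500 = 74.9%.
Reserves = 2,580/1,605 = 1.6 months.
Product A: score 793 ≥ 700; DTI 34.7% ≤ 36%; employment 39 ≥ 6 mo → qualifies.
Product B: score 793 ≥ 580; DTI 34.7% ≤ 36%; LTV 74.9% ≤ 80%; employment 39 ≥ 24 mo; reserves 1.6 < 3 mo → does not qualify.
Product C: score 793 ≥ 640; DTI 34.7% ≤ 38%; LTV 74.9% ≤ 97%; employment 39 ≥ 6 mo → qualifies.
Qualifying: Product A, Product C. Lowest rate is 10.29% → Product C.

Product C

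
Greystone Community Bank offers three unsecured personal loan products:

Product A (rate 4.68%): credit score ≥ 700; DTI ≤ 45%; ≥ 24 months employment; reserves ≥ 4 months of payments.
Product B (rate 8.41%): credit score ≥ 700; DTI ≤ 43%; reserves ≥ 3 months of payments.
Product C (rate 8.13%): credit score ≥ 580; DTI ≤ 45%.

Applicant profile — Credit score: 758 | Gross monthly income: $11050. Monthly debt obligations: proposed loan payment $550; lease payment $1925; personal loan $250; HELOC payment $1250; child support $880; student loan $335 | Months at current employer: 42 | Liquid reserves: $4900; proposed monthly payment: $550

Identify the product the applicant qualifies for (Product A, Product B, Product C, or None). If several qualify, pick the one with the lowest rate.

None

Total debts = (550 + 1,925 + 250 + 1,250 + 880 + 335) = 5,190; DTI = 5,190/11,050 = 47%.
Reserves = 4,900/550 = 8.9 months.
Product A: score 758 ≥ 700; DTI 47% > 45%; employment 42 ≥ 24 mo; reserves 8.9 ≥ 4 mo → does not qualify.
Product B: score 758 ≥ 700; DTI 47% > 43%; reserves 8.9 ≥ 3 mo → does not qualify.
Product C: score 758 ≥ 580; DTI 47% > 45% → does not qualify.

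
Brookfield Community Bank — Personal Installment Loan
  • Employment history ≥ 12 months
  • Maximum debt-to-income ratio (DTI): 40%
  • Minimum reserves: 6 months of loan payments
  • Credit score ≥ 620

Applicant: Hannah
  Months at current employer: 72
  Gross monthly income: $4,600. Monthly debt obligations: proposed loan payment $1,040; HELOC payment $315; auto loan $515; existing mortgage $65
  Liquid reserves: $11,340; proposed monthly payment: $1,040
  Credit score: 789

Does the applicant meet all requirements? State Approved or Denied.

Denied

Employment 72 ≥ 12 months
Total monthly debts = (1,040 + 315 + 515 + 65) = 1,935. DTI = 1,935/4,600 = 42.1% > 40%
Liquid reserves cover 11,340/1,040 = 10.9 months — ≥ 6 required
Credit score 789 ≥ 620 (meets)
Fails on DTI.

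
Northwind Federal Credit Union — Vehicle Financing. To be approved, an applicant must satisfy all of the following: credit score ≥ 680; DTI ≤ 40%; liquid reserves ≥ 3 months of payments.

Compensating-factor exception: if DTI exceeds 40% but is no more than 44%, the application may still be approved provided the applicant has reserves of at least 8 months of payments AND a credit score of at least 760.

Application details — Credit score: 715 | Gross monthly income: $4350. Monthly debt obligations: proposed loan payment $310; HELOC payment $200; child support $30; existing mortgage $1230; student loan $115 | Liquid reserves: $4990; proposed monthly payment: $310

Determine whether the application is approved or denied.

Denied

Credit score 715 ≥ 680 (meets base)
Total debts = (310 + 200 + 30 + 1,230 + 115) = 1,885. DTI: 1,885 ÷ 4,350 = 43.3%, over the 40% base limit.
Reserves: 4,990 ÷ 310 = 16.1 months (meets 3-month minimum)
DTI 43.3% is within the 40%–44% exception band; checking compensating factors.
Reserves 16.1 ≥ 8 months; credit score 715 < 760.
Override conditions not both satisfied; exception does not apply.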